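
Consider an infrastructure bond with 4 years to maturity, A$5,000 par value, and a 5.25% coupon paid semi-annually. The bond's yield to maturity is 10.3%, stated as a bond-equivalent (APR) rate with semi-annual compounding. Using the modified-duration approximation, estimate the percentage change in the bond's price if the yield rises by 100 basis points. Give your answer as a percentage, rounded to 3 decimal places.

-3.444%

Periodic yield y = 0.0515. Modified duration first:
  t   CF        PV=CF/(1+0.0515)^t    t·PV
  1       131.25       124.8217       124.8217
  2       131.25       118.7082       237.4164
  3       131.25       112.8942       338.6825
  4       131.25       107.3649       429.4595
  5       131.25       102.1064       510.5320
  6       131.25        97.1055       582.6328
  7       131.25        92.3495       646.4462
  8     5,131.25     3,433.5941    27,468.7531
  Σ                  4,188.9444    30,338.7441
P = 4,188.9444; D_Mac = 7.24258 half-year periods = 3.62129 yrs; D_mod = 3.62129/(1+0.0515) = 3.44393 yrs.
ΔP/P ≈ -D_mod · Δy = -3.44393 × (+0.01) = -0.034439 = -3.4439%.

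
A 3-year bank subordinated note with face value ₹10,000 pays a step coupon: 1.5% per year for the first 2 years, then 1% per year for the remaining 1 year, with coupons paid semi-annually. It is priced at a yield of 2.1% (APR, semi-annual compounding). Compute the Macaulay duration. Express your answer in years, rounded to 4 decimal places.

2.9451 years

Periodic yield y = 0.0105. Discount each cash flow and weight by its period:
  t   CF        PV=CF/(1+0.0105)^t    t·PV
  1        75.00        74.2207        74.2207
  2        75.00        73.4495       146.8989
  3        75.00        72.6863       218.0588
  4        75.00        71.9310       287.7239
  5        50.00        47.4557       237.2785
  6    10,050.00     9,439.4818    56,636.8910
  Σ                  9,779.2249    57,601.0718
Price P = Σ PV = 9,779.2249.
Macaulay duration = Σ(t·PV) / P = 57,601.0718 / 9,779.2249 = 5.89015 half-year periods.
In years: 5.89015 / 2 = 2.94507 years.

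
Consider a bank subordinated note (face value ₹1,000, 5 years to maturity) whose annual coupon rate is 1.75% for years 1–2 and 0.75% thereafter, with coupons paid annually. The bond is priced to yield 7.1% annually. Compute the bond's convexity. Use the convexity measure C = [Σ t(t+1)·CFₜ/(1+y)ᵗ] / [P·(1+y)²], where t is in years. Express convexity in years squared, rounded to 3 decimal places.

With y = 0.071:
  t   CF        PV=CF/(1+0.071)^t    t·PV        t(t+1)·PV
  1        17.50        16.3399        16.3399          32.6797
  2        17.50        15.2566        30.5133          91.5399
  3         7.50         6.1051        18.3153          73.2612
  4         7.50         5.7004        22.8015         114.0075
  5     1,007.50       714.9863     3,574.9313      21,449.5880
  Σ                    758.3883     3,662.9013      21,761.0764
P = 758.3883.
Convexity = Σ t(t+1)·PV / [P·(1+y)²] = 21,761.0764 / (758.3883 × 1.147041) = 25.01554.

25.016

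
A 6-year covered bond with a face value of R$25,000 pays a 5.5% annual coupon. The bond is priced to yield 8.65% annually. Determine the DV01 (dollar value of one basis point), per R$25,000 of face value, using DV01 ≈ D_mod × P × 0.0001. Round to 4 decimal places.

Periodic yield y = 0.0865.
  t   CF        PV=CF/(1+0.0865)^t    t·PV
  1     1,375.00     1,265.5315     1,265.5315
  2     1,375.00     1,164.7782     2,329.5564
  3     1,375.00     1,072.0462     3,216.1386
  4     1,375.00       986.6969     3,946.7877
  5     1,375.00       908.1426     4,540.7130
  6    26,375.00    16,032.9739    96,197.8431
  Σ                 21,430.1693   111,496.5704
P = 21,430.1693; D_Mac = 5.20279 yrs; D_mod = 4.78857 yrs.
DV01 ≈ 4.78857 × 21,430.1693 × 0.0001 = 10.261995.

R$10.2620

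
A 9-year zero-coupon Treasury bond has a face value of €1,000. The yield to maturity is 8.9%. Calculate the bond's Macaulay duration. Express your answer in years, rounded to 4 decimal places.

9.0000 years

A zero-coupon bond has a single cash flow at maturity, so its Macaulay duration equals its maturity: 9 years.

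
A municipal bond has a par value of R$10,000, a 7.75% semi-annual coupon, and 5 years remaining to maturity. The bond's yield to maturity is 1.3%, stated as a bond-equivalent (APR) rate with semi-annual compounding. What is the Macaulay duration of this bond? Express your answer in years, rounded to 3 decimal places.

Periodic yield y = 0.0065. Discount each cash flow and weight by its period:
  t   CF        PV=CF/(1+0.0065)^t    t·PV
  1       387.50       384.9975       384.9975
  2       387.50       382.5112       765.0224
  3       387.50       380.0409     1,140.1228
  4       387.50       377.5866     1,510.3465
  5       387.50       375.1482     1,875.7408
  6       387.50       372.7254     2,236.3526
  7       387.50       370.3184     2,592.2286
  8       387.50       367.9268     2,943.4147
  9       387.50       365.5508     3,289.9569
  10   10,387.50     9,735.8359    97,358.3589
  Σ                 13,112.6417   114,096.5415
Price P = Σ PV = 13,112.6417.
Macaulay duration = Σ(t·PV) / P = 114,096.5415 / 13,112.6417 = 8.70126 half-year periods.
In years: 8.70126 / 2 = 4.35063 years.

4.351 years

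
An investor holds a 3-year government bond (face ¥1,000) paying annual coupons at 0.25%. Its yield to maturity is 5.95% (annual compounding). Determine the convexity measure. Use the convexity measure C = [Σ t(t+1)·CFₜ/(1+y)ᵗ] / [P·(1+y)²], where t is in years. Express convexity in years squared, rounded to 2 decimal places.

With y = 0.0595:
  t   CF        PV=CF/(1+0.0595)^t    t·PV        t(t+1)·PV
  1         2.50         2.3596         2.3596           4.7192
  2         2.50         2.2271         4.4542          13.3625
  3     1,002.50       842.9106     2,528.7317      10,114.9268
  Σ                    847.4973     2,535.5455      10,133.0086
P = 847.4973.
Convexity = Σ t(t+1)·PV / [P·(1+y)²] = 10,133.0086 / (847.4973 × 1.122540) = 10.65119.

10.65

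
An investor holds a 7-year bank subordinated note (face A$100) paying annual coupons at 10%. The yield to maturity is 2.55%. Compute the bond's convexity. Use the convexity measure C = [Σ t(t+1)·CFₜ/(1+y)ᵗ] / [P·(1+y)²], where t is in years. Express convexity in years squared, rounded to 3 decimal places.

With y = 0.0255:
  t   CF        PV=CF/(1+0.0255)^t    t·PV        t(t+1)·PV
  1        10.00         9.7513         9.7513          19.5027
  2        10.00         9.5089        19.0177          57.0532
  3        10.00         9.2724        27.8173         111.2690
  4        10.00         9.0419        36.1674         180.8370
  5        10.00         8.8170        44.0851         264.5105
  6        10.00         8.5978        51.5866         361.1065
  7       110.00        92.2238       645.5666       5,164.5330
  Σ                    147.2131       833.9921       6,158.8119
P = 147.2131.
Convexity = Σ t(t+1)·PV / [P·(1+y)²] = 6,158.8119 / (147.2131 × 1.051650) = 39.78133.

39.781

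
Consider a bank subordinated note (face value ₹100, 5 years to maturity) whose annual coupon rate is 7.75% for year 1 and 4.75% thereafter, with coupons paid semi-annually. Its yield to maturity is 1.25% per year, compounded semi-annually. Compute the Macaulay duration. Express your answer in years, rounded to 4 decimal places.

Periodic yield y = 0.00625. Discount each cash flow and weight by its period:
  t   CF        PV=CF/(1+0.00625)^t    t·PV
  1        3.875         3.8509         3.8509
  2        3.875         3.8270         7.6540
  3        2.375         2.3310         6.9931
  4        2.375         2.3165         9.2662
  5        2.375         2.3022        11.5108
  6        2.375         2.2879        13.7271
  7        2.375         2.2736        15.9155
  8        2.375         2.2595        18.0762
  9        2.375         2.2455        20.2094
  10     102.375        96.1911       961.9112
  Σ                    119.8853     1,069.1143
Price P = Σ PV = 119.8853.
Macaulay duration = Σ(t·PV) / P = 1,069.1143 / 119.8853 = 8.91781 half-year periods.
In years: 8.91781 / 2 = 4.45891 years.

4.4589 years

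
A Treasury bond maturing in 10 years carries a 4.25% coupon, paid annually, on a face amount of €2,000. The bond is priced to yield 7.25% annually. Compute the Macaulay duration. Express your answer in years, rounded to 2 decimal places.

Periodic yield y = 0.0725. Discount each cash flow and weight by its year:
  t   CF        PV=CF/(1+0.0725)^t    t·PV
  1        85.00        79.2541        79.2541
  2        85.00        73.8966       147.7932
  3        85.00        68.9012       206.7037
  4        85.00        64.2436       256.9743
  5        85.00        59.9008       299.5039
  6        85.00        55.8515       335.1092
  7        85.00        52.0760       364.5322
  8        85.00        48.5557       388.4459
  9        85.00        45.2734       407.4607
  10    2,085.00     1,035.4593    10,354.5934
  Σ                  1,583.4123    12,840.3705
Price P = Σ PV = 1,583.4123.
Macaulay duration = Σ(t·PV) / P = 12,840.3705 / 1,583.4123 = 8.10930 years.

8.11 years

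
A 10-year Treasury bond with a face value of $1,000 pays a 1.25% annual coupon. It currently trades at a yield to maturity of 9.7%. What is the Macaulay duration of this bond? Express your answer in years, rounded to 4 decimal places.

9.1378 years

Periodic yield y = 0.097. Discount each cash flow and weight by its year:
  t   CF        PV=CF/(1+0.097)^t    t·PV
  1        12.50        11.3947        11.3947
  2        12.50        10.3872        20.7743
  3        12.50         9.4687        28.4061
  4        12.50         8.6314        34.5258
  5        12.50         7.8682        39.3411
  6        12.50         7.1725        43.0350
  7        12.50         6.5383        45.7680
  8        12.50         5.9601        47.6812
  9        12.50         5.4331        48.8982
  10    1,012.50       401.1703     4,011.7028
  Σ                    474.0246     4,331.5272
Price P = Σ PV = 474.0246.
Macaulay duration = Σ(t·PV) / P = 4,331.5272 / 474.0246 = 9.13777 years.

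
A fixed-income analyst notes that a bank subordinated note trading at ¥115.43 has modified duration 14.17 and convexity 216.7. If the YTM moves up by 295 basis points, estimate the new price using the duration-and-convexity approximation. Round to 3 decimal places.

Duration effect: -D_mod·Δy = -14.17 × (+0.0295) = -0.418015
Convexity effect: ½·C·(Δy)² = 0.5 × 216.7 × (0.0295)² = +0.0942915875
ΔP/P ≈ -0.418015 + 0.0942915875 = -0.3237234125
New price ≈ 115.43 × (1 - 0.3237234125) = 78.062606495125.

¥78.063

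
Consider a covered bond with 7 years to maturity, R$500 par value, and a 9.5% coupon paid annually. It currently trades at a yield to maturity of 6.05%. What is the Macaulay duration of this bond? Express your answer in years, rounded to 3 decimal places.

5.564 years

Periodic yield y = 0.0605. Discount each cash flow and weight by its year:
  t   CF        PV=CF/(1+0.0605)^t    t·PV
  1        47.50        44.7902        44.7902
  2        47.50        42.2350        84.4700
  3        47.50        39.8255       119.4766
  4        47.50        37.5535       150.2142
  5        47.50        35.4112       177.0558
  6        47.50        33.3910       200.3461
  7       547.50       362.9188     2,540.4313
  Σ                    596.1252     3,316.7841
Price P = Σ PV = 596.1252.
Macaulay duration = Σ(t·PV) / P = 3,316.7841 / 596.1252 = 5.56391 years.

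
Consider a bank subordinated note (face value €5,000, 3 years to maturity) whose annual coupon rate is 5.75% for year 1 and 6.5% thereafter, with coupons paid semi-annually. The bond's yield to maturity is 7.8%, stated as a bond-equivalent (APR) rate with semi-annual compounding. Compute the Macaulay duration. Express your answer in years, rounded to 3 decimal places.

2.784 years

Periodic yield y = 0.039. Discount each cash flow and weight by its period:
  t   CF        PV=CF/(1+0.039)^t    t·PV
  1       143.75       138.3542       138.3542
  2       143.75       133.1609       266.3218
  3       162.50       144.8794       434.6383
  4       162.50       139.4412       557.7649
  5       162.50       134.2071       671.0357
  6     5,162.50     4,103.6166    24,621.6997
  Σ                  4,793.6595    26,689.8146
Price P = Σ PV = 4,793.6595.
Macaulay duration = Σ(t·PV) / P = 26,689.8146 / 4,793.6595 = 5.56773 half-year periods.
In years: 5.56773 / 2 = 2.78387 years.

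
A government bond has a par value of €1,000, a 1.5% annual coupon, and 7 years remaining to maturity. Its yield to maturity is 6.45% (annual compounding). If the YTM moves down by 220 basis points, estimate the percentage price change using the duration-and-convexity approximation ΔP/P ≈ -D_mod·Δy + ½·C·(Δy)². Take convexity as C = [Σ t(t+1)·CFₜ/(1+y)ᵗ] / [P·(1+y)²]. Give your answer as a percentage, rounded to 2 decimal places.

With y = 0.0645:
  t   CF        PV=CF/(1+0.0645)^t    t·PV        t(t+1)·PV
  1        15.00        14.0911        14.0911          28.1822
  2        15.00        13.2373        26.4746          79.4239
  3        15.00        12.4352        37.3057         149.2229
  4        15.00        11.6818        46.7271         233.6354
  5        15.00        10.9739        54.8697         329.2185
  6        15.00        10.3090        61.8541         432.9787
  7     1,015.00       655.3094     4,587.1656      36,697.3251
  Σ                    728.0378     4,828.4880      37,949.9867
P = 728.0378; D_Mac = 6.63219 yrs; D_mod = 6.23034 yrs; C = 46.00090.
Duration effect: -6.23034 × (-0.022) = +0.137067
Convexity effect: 0.5 × 46.00090 × (-0.022)² = +0.0111322
ΔP/P ≈ +0.137067 + 0.0111322 = +0.148200 = +14.8200%.

+14.82%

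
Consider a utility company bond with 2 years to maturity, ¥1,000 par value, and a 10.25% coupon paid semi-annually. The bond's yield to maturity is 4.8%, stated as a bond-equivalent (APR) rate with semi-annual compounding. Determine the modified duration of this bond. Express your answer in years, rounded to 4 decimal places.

1.8222 years

Periodic yield y = 0.024. First find Macaulay duration:
  t   CF        PV=CF/(1+0.024)^t    t·PV
  1        51.25        50.0488        50.0488
  2        51.25        48.8758        97.7516
  3        51.25        47.7303       143.1908
  4     1,051.25       956.1063     3,824.4252
  Σ                  1,102.7612     4,115.4165
P = 1,102.7612; Macaulay duration = 4,115.4165 / 1,102.7612 = 3.73192 half-year periods = 1.86596 years.
Modified duration = D_Mac / (1 + y) = 1.86596 / 1.024 = 1.82223 years.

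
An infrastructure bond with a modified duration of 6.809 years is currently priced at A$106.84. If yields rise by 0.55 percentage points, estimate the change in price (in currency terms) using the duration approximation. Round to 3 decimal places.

-A$4.001

Duration approximation: ΔP/P ≈ -D_mod · Δy = -6.809 × (+0.0055) = -0.0374495.
ΔP ≈ 106.84 × (-0.0374495) = -4.00110458.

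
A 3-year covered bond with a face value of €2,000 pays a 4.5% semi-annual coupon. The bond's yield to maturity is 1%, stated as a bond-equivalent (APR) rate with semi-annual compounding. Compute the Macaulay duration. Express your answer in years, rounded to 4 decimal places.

2.8488 years

Periodic yield y = 0.005. Discount each cash flow and weight by its period:
  t   CF        PV=CF/(1+0.005)^t    t·PV
  1        45.00        44.7761        44.7761
  2        45.00        44.5534        89.1067
  3        45.00        44.3317       132.9951
  4        45.00        44.1111       176.4446
  5        45.00        43.8917       219.4584
  6     2,045.00     1,984.7095    11,908.2568
  Σ                  2,206.3735    12,571.0377
Price P = Σ PV = 2,206.3735.
Macaulay duration = Σ(t·PV) / P = 12,571.0377 / 2,206.3735 = 5.69760 half-year periods.
In years: 5.69760 / 2 = 2.84880 years.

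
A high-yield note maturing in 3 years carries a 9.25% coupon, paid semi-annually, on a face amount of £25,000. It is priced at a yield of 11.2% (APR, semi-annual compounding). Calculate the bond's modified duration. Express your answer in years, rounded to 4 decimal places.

Periodic yield y = 0.056. First find Macaulay duration:
  t   CF        PV=CF/(1+0.056)^t    t·PV
  1     1,156.25     1,094.9337     1,094.9337
  2     1,156.25     1,036.8690     2,073.7381
  3     1,156.25       981.8836     2,945.6507
  4     1,156.25       929.8140     3,719.2559
  5     1,156.25       880.5057     4,402.5283
  6    26,156.25    18,862.1837   113,173.1023
  Σ                 23,786.1897   127,409.2090
P = 23,786.1897; Macaulay duration = 127,409.2090 / 23,786.1897 = 5.35644 half-year periods = 2.67822 years.
Modified duration = D_Mac / (1 + y) = 2.67822 / 1.056 = 2.53619 years.

2.5362 years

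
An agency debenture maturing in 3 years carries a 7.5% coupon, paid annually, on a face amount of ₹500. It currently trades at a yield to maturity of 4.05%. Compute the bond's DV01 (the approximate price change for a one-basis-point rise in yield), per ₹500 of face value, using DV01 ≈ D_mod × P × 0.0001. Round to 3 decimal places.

Periodic yield y = 0.0405.
  t   CF        PV=CF/(1+0.0405)^t    t·PV
  1        37.50        36.0404        36.0404
  2        37.50        34.6375        69.2751
  3       537.50       477.1470     1,431.4411
  Σ                    547.8249     1,536.7565
P = 547.8249; D_Mac = 2.80520 yrs; D_mod = 2.69601 yrs.
DV01 ≈ 2.69601 × 547.8249 × 0.0001 = 0.147694.

₹0.148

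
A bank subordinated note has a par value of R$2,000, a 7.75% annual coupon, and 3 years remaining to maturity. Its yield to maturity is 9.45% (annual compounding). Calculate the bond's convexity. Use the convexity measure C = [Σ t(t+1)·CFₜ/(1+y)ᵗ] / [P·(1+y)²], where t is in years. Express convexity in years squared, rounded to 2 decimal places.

9.06

With y = 0.0945:
  t   CF        PV=CF/(1+0.0945)^t    t·PV        t(t+1)·PV
  1       155.00       141.6172       141.6172         283.2344
  2       155.00       129.3898       258.7797         776.3390
  3     2,155.00     1,643.6145     4,930.8436      19,723.3746
  Σ                  1,914.6216     5,331.2405      20,782.9480
P = 1,914.6216.
Convexity = Σ t(t+1)·PV / [P·(1+y)²] = 20,782.9480 / (1,914.6216 × 1.197930) = 9.06135.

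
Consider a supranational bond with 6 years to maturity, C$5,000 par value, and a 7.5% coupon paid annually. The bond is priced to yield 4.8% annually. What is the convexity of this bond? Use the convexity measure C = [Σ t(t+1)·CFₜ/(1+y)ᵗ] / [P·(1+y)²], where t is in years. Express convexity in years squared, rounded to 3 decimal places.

30.755

With y = 0.048:
  t   CF        PV=CF/(1+0.048)^t    t·PV        t(t+1)·PV
  1       375.00       357.8244       357.8244         715.6489
  2       375.00       341.4355       682.8710       2,048.6131
  3       375.00       325.7973       977.3918       3,909.5671
  4       375.00       310.8752     1,243.5010       6,217.5049
  5       375.00       296.6367     1,483.1834       8,899.1005
  6     5,375.00     4,057.0539    24,342.3231     170,396.2619
  Σ                  5,689.6230    29,087.0947     192,186.6962
P = 5,689.6230.
Convexity = Σ t(t+1)·PV / [P·(1+y)²] = 192,186.6962 / (5,689.6230 × 1.098304) = 30.75511.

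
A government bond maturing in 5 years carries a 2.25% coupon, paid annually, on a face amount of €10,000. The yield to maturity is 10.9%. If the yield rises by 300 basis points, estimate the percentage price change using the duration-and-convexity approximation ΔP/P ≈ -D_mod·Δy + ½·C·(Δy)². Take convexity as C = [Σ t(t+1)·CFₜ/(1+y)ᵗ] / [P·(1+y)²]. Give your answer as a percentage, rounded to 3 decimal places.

With y = 0.109:
  t   CF        PV=CF/(1+0.109)^t    t·PV        t(t+1)·PV
  1       225.00       202.8855       202.8855         405.7710
  2       225.00       182.9445       365.8891       1,097.6672
  3       225.00       164.9635       494.8905       1,979.5621
  4       225.00       148.7498       594.9991       2,974.9956
  5    10,225.00     6,095.4474    30,477.2369     182,863.4212
  Σ                  6,794.9907    32,135.9010     189,321.4170
P = 6,794.9907; D_Mac = 4.72935 yrs; D_mod = 4.26452 yrs; C = 22.65415.
Duration effect: -4.26452 × (+0.03) = -0.127936
Convexity effect: 0.5 × 22.65415 × (0.03)² = +0.0101944
ΔP/P ≈ -0.127936 + 0.0101944 = -0.117741 = -11.7741%.

-11.774%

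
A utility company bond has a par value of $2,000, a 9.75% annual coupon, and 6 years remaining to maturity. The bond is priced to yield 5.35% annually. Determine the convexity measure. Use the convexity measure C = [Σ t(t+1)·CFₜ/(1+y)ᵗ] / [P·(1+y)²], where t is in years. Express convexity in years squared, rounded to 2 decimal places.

28.98

With y = 0.0535:
  t   CF        PV=CF/(1+0.0535)^t    t·PV        t(t+1)·PV
  1       195.00       185.0973       185.0973         370.1946
  2       195.00       175.6975       351.3950       1,054.1849
  3       195.00       166.7750       500.3250       2,001.3002
  4       195.00       158.3057       633.2227       3,166.1133
  5       195.00       150.2664       751.3321       4,507.9923
  6     2,195.00     1,605.5628     9,633.3765      67,433.6357
  Σ                  2,441.7046    12,054.7485      78,533.4209
P = 2,441.7046.
Convexity = Σ t(t+1)·PV / [P·(1+y)²] = 78,533.4209 / (2,441.7046 × 1.109862) = 28.97959.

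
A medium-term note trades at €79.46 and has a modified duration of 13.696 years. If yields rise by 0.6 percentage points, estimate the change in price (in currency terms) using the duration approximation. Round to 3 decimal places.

-€6.530

Duration approximation: ΔP/P ≈ -D_mod · Δy = -13.696 × (+0.006) = -0.082176.
ΔP ≈ 79.46 × (-0.082176) = -6.52970496.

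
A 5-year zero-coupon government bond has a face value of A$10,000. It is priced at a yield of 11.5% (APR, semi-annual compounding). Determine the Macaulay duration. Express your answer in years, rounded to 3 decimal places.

5.000 years

A zero-coupon bond has a single cash flow at maturity, so its Macaulay duration equals its maturity: 5 years.
(Equivalently: 10 semi-annual periods ÷ 2 = 5 years.)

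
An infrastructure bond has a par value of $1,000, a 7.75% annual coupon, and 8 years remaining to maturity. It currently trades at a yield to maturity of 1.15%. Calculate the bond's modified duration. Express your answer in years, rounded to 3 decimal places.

Periodic yield y = 0.0115. First find Macaulay duration:
  t   CF        PV=CF/(1+0.0115)^t    t·PV
  1        77.50        76.6189        76.6189
  2        77.50        75.7478       151.4956
  3        77.50        74.8866       224.6598
  4        77.50        74.0352       296.1407
  5        77.50        73.1935       365.9673
  6        77.50        72.3613       434.1678
  7        77.50        71.5386       500.7703
  8     1,077.50       983.3094     7,866.4750
  Σ                  1,501.6912     9,916.2954
P = 1,501.6912; Macaulay duration = 9,916.2954 / 1,501.6912 = 6.60342 years.
Modified duration = D_Mac / (1 + y) = 6.60342 / 1.0115 = 6.52834 years.

6.528 years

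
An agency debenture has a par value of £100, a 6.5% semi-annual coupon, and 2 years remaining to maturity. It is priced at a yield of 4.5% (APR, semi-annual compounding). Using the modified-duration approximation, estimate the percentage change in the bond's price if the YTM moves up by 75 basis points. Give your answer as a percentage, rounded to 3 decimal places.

Periodic yield y = 0.0225. Modified duration first:
  t   CF        PV=CF/(1+0.0225)^t    t·PV
  1         3.25         3.1785         3.1785
  2         3.25         3.1085         6.2171
  3         3.25         3.0401         9.1204
  4       103.25        94.4576       377.8303
  Σ                    103.7847       396.3463
P = 103.7847; D_Mac = 3.81893 half-year periods = 1.90946 yrs; D_mod = 1.90946/(1+0.0225) = 1.86745 yrs.
ΔP/P ≈ -D_mod · Δy = -1.86745 × (+0.0075) = -0.014006 = -1.4006%.

-1.401%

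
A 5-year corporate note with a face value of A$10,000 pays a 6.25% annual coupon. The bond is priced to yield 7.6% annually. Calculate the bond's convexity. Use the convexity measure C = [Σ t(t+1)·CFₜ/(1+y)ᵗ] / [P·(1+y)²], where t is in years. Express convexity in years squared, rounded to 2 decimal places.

With y = 0.076:
  t   CF        PV=CF/(1+0.076)^t    t·PV        t(t+1)·PV
  1       625.00       580.8550       580.8550       1,161.7100
  2       625.00       539.8281     1,079.6562       3,238.9685
  3       625.00       501.6990     1,505.0969       6,020.3876
  4       625.00       466.2630     1,865.0519       9,325.2595
  5    10,625.00     7,366.6084    36,833.0418     220,998.2511
  Σ                  9,455.2534    41,863.7018     240,744.5767
P = 9,455.2534.
Convexity = Σ t(t+1)·PV / [P·(1+y)²] = 240,744.5767 / (9,455.2534 × 1.157776) = 21.99170.

21.99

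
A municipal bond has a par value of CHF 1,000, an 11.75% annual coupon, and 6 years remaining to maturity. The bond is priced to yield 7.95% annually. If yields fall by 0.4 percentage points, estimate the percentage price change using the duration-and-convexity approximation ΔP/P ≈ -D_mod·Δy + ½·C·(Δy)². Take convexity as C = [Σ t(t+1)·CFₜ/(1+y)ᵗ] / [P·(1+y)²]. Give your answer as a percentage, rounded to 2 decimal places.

+1.78%

With y = 0.0795:
  t   CF        PV=CF/(1+0.0795)^t    t·PV        t(t+1)·PV
  1       117.50       108.8467       108.8467         217.6934
  2       117.50       100.8307       201.6613         604.9839
  3       117.50        93.4050       280.2149       1,120.8595
  4       117.50        86.5261       346.1045       1,730.5226
  5       117.50        80.1539       400.7695       2,404.6169
  6     1,117.50       706.1739     4,237.0433      29,659.3031
  Σ                  1,175.9362     5,574.6402      35,737.9793
P = 1,175.9362; D_Mac = 4.74060 yrs; D_mod = 4.39148 yrs; C = 26.07960.
Duration effect: -4.39148 × (-0.004) = +0.017566
Convexity effect: 0.5 × 26.07960 × (-0.004)² = +0.0002086
ΔP/P ≈ +0.017566 + 0.0002086 = +0.017775 = +1.7775%.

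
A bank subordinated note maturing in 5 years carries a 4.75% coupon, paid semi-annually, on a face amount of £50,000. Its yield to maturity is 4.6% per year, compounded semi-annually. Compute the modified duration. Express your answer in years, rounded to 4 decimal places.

4.4096 years

Periodic yield y = 0.023. First find Macaulay duration:
  t   CF        PV=CF/(1+0.023)^t    t·PV
  1     1,187.50     1,160.8016     1,160.8016
  2     1,187.50     1,134.7034     2,269.4068
  3     1,187.50     1,109.1920     3,327.5759
  4     1,187.50     1,084.2541     4,337.0165
  5     1,187.50     1,059.8770     5,299.3848
  6     1,187.50     1,036.0479     6,216.2871
  7     1,187.50     1,012.7545     7,089.2815
  8     1,187.50       989.9849     7,919.8788
  9     1,187.50       967.7271     8,709.5441
  10   51,187.50    40,776.2780   407,762.7805
  Σ                 50,331.6204   454,091.9576
P = 50,331.6204; Macaulay duration = 454,091.9576 / 50,331.6204 = 9.02200 half-year periods = 4.51100 years.
Modified duration = D_Mac / (1 + y) = 4.51100 / 1.023 = 4.40958 years.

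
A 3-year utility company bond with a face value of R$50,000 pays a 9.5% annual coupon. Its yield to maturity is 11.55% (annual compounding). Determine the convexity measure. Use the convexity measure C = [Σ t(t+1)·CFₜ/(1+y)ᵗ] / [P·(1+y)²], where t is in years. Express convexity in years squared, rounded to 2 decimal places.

With y = 0.1155:
  t   CF        PV=CF/(1+0.1155)^t    t·PV        t(t+1)·PV
  1     4,750.00     4,258.1802     4,258.1802       8,516.3604
  2     4,750.00     3,817.2839     7,634.5678      22,903.7034
  3    54,750.00    39,443.4959   118,330.4877     473,321.9507
  Σ                 47,518.9600   130,223.2357     504,742.0145
P = 47,518.9600.
Convexity = Σ t(t+1)·PV / [P·(1+y)²] = 504,742.0145 / (47,518.9600 × 1.244340) = 8.53618.

8.54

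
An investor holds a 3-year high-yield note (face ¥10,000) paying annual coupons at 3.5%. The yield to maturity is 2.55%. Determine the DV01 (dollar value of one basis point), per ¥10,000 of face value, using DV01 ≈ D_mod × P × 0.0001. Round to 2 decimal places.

¥2.91

Periodic yield y = 0.0255.
  t   CF        PV=CF/(1+0.0255)^t    t·PV
  1       350.00       341.2969       341.2969
  2       350.00       332.8103       665.6205
  3    10,350.00     9,596.9527    28,790.8582
  Σ                 10,271.0599    29,797.7757
P = 10,271.0599; D_Mac = 2.90114 yrs; D_mod = 2.82900 yrs.
DV01 ≈ 2.82900 × 10,271.0599 × 0.0001 = 2.905683.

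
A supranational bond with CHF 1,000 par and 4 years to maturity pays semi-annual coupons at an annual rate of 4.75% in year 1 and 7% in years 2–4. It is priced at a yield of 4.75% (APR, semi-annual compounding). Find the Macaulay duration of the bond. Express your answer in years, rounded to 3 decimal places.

3.635 years

Periodic yield y = 0.02375. Discount each cash flow and weight by its period:
  t   CF        PV=CF/(1+0.02375)^t    t·PV
  1        23.75        23.1990        23.1990
  2        23.75        22.6608        45.3217
  3        35.00        32.6202        97.8605
  4        35.00        31.8634       127.4537
  5        35.00        31.1242       155.6211
  6        35.00        30.4022       182.4130
  7        35.00        29.6969       207.8781
  8     1,035.00       857.8059     6,862.4472
  Σ                  1,059.3726     7,702.1943
Price P = Σ PV = 1,059.3726.
Macaulay duration = Σ(t·PV) / P = 7,702.1943 / 1,059.3726 = 7.27052 half-year periods.
In years: 7.27052 / 2 = 3.63526 years.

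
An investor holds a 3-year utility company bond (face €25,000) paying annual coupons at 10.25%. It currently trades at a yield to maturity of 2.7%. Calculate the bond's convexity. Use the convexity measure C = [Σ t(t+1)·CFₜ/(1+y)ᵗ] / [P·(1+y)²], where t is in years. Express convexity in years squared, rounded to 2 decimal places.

10.14

With y = 0.027:
  t   CF        PV=CF/(1+0.027)^t    t·PV        t(t+1)·PV
  1     2,562.50     2,495.1315     2,495.1315       4,990.2629
  2     2,562.50     2,429.5340     4,859.0681      14,577.2042
  3    27,562.50    25,445.2824    76,335.8473     305,343.3894
  Σ                 30,369.9479    83,690.0469     324,910.8565
P = 30,369.9479.
Convexity = Σ t(t+1)·PV / [P·(1+y)²] = 324,910.8565 / (30,369.9479 × 1.054729) = 10.14330.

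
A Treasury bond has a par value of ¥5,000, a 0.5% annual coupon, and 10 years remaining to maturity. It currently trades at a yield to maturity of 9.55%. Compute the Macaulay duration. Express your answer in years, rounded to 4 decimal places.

Periodic yield y = 0.0955. Discount each cash flow and weight by its year:
  t   CF        PV=CF/(1+0.0955)^t    t·PV
  1        25.00        22.8206        22.8206
  2        25.00        20.8312        41.6625
  3        25.00        19.0153        57.0459
  4        25.00        17.3576        69.4305
  5        25.00        15.8445        79.2224
  6        25.00        14.4632        86.7795
  7        25.00        13.2024        92.4169
  8        25.00        12.0515        96.4120
  9        25.00        11.0009        99.0082
  10    5,025.00     2,018.4233    20,184.2328
  Σ                  2,165.0106    20,829.0313
Price P = Σ PV = 2,165.0106.
Macaulay duration = Σ(t·PV) / P = 20,829.0313 / 2,165.0106 = 9.62075 years.

9.6208 years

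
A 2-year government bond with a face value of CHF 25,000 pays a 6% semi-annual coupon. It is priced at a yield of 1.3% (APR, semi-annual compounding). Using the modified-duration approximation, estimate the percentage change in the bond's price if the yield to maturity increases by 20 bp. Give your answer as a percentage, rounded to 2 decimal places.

-0.38%

Periodic yield y = 0.0065. Modified duration first:
  t   CF        PV=CF/(1+0.0065)^t    t·PV
  1       750.00       745.1565       745.1565
  2       750.00       740.3442     1,480.6885
  3       750.00       735.5631     2,206.6893
  4    25,750.00    25,091.2395   100,364.9581
  Σ                 27,312.3033   104,797.4924
P = 27,312.3033; D_Mac = 3.83701 half-year periods = 1.91850 yrs; D_mod = 1.91850/(1+0.0065) = 1.90611 yrs.
ΔP/P ≈ -D_mod · Δy = -1.90611 × (+0.002) = -0.003812 = -0.3812%.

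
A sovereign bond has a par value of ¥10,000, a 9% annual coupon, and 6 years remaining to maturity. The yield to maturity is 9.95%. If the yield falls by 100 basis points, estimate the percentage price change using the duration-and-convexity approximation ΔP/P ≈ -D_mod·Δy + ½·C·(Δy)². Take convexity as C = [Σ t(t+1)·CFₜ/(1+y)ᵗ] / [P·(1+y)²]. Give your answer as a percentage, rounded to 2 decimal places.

+4.55%

With y = 0.0995:
  t   CF        PV=CF/(1+0.0995)^t    t·PV        t(t+1)·PV
  1       900.00       818.5539       818.5539       1,637.1078
  2       900.00       744.4783     1,488.9566       4,466.8698
  3       900.00       677.1062     2,031.3187       8,125.2747
  4       900.00       615.8310     2,463.3242      12,316.6208
  5       900.00       560.1010     2,800.5050      16,803.0297
  6    10,900.00     6,169.5728    37,017.4370     259,122.0591
  Σ                  9,585.6433    46,620.0953     302,470.9619
P = 9,585.6433; D_Mac = 4.86353 yrs; D_mod = 4.42340 yrs; C = 26.10189.
Duration effect: -4.42340 × (-0.01) = +0.044234
Convexity effect: 0.5 × 26.10189 × (-0.01)² = +0.0013051
ΔP/P ≈ +0.044234 + 0.0013051 = +0.045539 = +4.5539%.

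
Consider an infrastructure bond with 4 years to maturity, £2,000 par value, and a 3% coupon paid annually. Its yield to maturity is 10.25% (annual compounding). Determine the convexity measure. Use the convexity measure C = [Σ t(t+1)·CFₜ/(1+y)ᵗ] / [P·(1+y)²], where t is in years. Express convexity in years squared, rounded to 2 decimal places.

15.37

With y = 0.1025:
  t   CF        PV=CF/(1+0.1025)^t    t·PV        t(t+1)·PV
  1        60.00        54.4218        54.4218         108.8435
  2        60.00        49.3621        98.7243         296.1729
  3        60.00        44.7729       134.3188         537.2751
  4     2,060.00     1,394.2891     5,577.1563      27,885.7817
  Σ                  1,542.8459     5,864.6212      28,828.0732
P = 1,542.8459.
Convexity = Σ t(t+1)·PV / [P·(1+y)²] = 28,828.0732 / (1,542.8459 × 1.215506) = 15.37219.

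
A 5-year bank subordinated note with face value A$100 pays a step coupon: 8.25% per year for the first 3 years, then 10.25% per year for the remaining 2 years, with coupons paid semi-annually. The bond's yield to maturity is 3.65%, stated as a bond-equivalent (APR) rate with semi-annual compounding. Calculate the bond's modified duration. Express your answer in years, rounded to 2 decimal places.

Periodic yield y = 0.01825. First find Macaulay duration:
  t   CF        PV=CF/(1+0.01825)^t    t·PV
  1        4.125         4.0511         4.0511
  2        4.125         3.9785         7.9569
  3        4.125         3.9072        11.7215
  4        4.125         3.8371        15.3485
  5        4.125         3.7684        18.8418
  6        4.125         3.7008        22.2049
  7        5.125         4.5156        31.6090
  8        5.125         4.4346        35.4771
  9        5.125         4.3552        39.1964
  10     105.125        87.7328       877.3277
  Σ                    124.2811     1,063.7349
P = 124.2811; Macaulay duration = 1,063.7349 / 124.2811 = 8.55910 half-year periods = 4.27955 years.
Modified duration = D_Mac / (1 + y) = 4.27955 / 1.01825 = 4.20285 years.

4.20 years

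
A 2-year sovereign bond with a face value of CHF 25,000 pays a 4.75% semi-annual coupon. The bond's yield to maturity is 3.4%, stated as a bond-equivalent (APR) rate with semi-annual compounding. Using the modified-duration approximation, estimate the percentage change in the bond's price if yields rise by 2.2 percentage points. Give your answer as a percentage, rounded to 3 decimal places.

-4.180%

Periodic yield y = 0.017. Modified duration first:
  t   CF        PV=CF/(1+0.017)^t    t·PV
  1       593.75       583.8250       583.8250
  2       593.75       574.0659     1,148.1317
  3       593.75       564.4699     1,693.4096
  4    25,593.75    23,924.8989    95,699.5957
  Σ                 25,647.2596    99,124.9620
P = 25,647.2596; D_Mac = 3.86493 half-year periods = 1.93247 yrs; D_mod = 1.93247/(1+0.017) = 1.90016 yrs.
ΔP/P ≈ -D_mod · Δy = -1.90016 × (+0.022) = -0.041804 = -4.1804%.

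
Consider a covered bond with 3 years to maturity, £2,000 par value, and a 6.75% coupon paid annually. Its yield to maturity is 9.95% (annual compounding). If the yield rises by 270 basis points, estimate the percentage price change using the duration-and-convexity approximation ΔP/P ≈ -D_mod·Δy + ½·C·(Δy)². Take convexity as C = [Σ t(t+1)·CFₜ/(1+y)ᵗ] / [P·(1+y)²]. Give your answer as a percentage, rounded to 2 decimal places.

-6.56%

With y = 0.0995:
  t   CF        PV=CF/(1+0.0995)^t    t·PV        t(t+1)·PV
  1       135.00       122.7831       122.7831         245.5662
  2       135.00       111.6717       223.3435         670.0305
  3     2,135.00     1,606.2464     4,818.7393      19,274.9573
  Σ                  1,840.7013     5,164.8659      20,190.5539
P = 1,840.7013; D_Mac = 2.80592 yrs; D_mod = 2.55200 yrs; C = 9.07349.
Duration effect: -2.55200 × (+0.027) = -0.068904
Convexity effect: 0.5 × 9.07349 × (0.027)² = +0.0033073
ΔP/P ≈ -0.068904 + 0.0033073 = -0.065597 = -6.5597%.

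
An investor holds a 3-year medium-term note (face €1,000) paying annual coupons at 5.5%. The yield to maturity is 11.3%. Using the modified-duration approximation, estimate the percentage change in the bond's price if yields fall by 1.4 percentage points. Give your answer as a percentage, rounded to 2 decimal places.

+3.56%

Periodic yield y = 0.113. Modified duration first:
  t   CF        PV=CF/(1+0.113)^t    t·PV
  1        55.00        49.4160        49.4160
  2        55.00        44.3989        88.7978
  3     1,055.00       765.1859     2,295.5577
  Σ                    859.0008     2,433.7716
P = 859.0008; D_Mac = 2.83326 yrs; D_mod = 2.83326/(1+0.113) = 2.54561 yrs.
ΔP/P ≈ -D_mod · Δy = -2.54561 × (-0.014) = +0.035638 = +3.5638%.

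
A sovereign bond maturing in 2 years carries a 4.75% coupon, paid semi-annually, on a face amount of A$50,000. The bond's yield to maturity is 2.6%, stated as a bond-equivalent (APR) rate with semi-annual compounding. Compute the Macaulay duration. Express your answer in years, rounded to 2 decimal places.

1.93 years

Periodic yield y = 0.013. Discount each cash flow and weight by its period:
  t   CF        PV=CF/(1+0.013)^t    t·PV
  1     1,187.50     1,172.2606     1,172.2606
  2     1,187.50     1,157.2168     2,314.4336
  3     1,187.50     1,142.3660     3,427.0981
  4    51,187.50    48,610.0578   194,440.2313
  Σ                 52,081.9013   201,354.0236
Price P = Σ PV = 52,081.9013.
Macaulay duration = Σ(t·PV) / P = 201,354.0236 / 52,081.9013 = 3.86610 half-year periods.
In years: 3.86610 / 2 = 1.93305 years.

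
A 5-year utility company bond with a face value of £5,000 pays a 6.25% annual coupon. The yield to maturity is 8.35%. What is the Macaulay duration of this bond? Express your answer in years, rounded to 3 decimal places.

4.418 years

Periodic yield y = 0.0835. Discount each cash flow and weight by its year:
  t   CF        PV=CF/(1+0.0835)^t    t·PV
  1       312.50       288.4172       288.4172
  2       312.50       266.1903       532.3806
  3       312.50       245.6763       737.0289
  4       312.50       226.7432       906.9730
  5     5,312.50     3,557.5775    17,787.8873
  Σ                  4,584.6045    20,252.6869
Price P = Σ PV = 4,584.6045.
Macaulay duration = Σ(t·PV) / P = 20,252.6869 / 4,584.6045 = 4.41754 years.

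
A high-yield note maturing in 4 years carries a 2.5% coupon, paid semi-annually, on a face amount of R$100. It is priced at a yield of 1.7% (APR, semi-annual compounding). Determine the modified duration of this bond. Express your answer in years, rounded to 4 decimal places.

3.8022 years

Periodic yield y = 0.0085. First find Macaulay duration:
  t   CF        PV=CF/(1+0.0085)^t    t·PV
  1         1.25         1.2395         1.2395
  2         1.25         1.2290         2.4580
  3         1.25         1.2187         3.6560
  4         1.25         1.2084         4.8336
  5         1.25         1.1982         5.9910
  6         1.25         1.1881         7.1286
  7         1.25         1.1781         8.2466
  8       101.25        94.6211       756.9685
  Σ                    103.0810       790.5218
P = 103.0810; Macaulay duration = 790.5218 / 103.0810 = 7.66894 half-year periods = 3.83447 years.
Modified duration = D_Mac / (1 + y) = 3.83447 / 1.0085 = 3.80215 years.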